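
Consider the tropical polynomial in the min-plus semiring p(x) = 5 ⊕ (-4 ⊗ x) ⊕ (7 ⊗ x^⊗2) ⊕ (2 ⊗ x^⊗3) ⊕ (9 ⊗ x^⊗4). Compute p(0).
p(0) = -4

A tropical monomial a ⊗ x^⊗i evaluates to a + i · x. Evaluating each term at x = 0:
  Term 0 contributes 5 + 0 · 0 = 5
  Term 1 contributes -4 + 1 · 0 = -4
  Term 2 contributes 7 + 2 · 0 = 7
  Term 3 contributes 2 + 3 · 0 = 2
  Term 4 contributes 9 + 4 · 0 = 9
p(0) = ⊕ of these = min[5, -4, 7, 2, 9] = -4.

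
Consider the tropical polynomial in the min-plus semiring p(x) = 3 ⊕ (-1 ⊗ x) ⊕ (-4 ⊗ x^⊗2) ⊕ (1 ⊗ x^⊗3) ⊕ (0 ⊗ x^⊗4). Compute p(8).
p(8) = 3

A tropical monomial a ⊗ x^⊗i evaluates to a + i · x. Evaluating each term at x = 8:
  Term 0 contributes 3 + 0 · 8 = 3
  Term 1 contributes -1 + 1 · 8 = 7
  Term 2 contributes -4 + 2 · 8 = 12
  Term 3 contributes 1 + 3 · 8 = 25
  Term 4 contributes 0 + 4 · 8 = 32
p(8) = ⊕ of these = min[3, 7, 12, 25, 32] = 3.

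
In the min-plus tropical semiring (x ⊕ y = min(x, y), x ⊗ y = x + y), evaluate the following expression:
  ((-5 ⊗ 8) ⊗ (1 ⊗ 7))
((-5 ⊗ 8) ⊗ (1 ⊗ 7)) = 11

Expand innermost to outermost. Recall ⊕ takes the minimum of its arguments and ⊗ takes their sum. Working out the expression ((-5 ⊗ 8) ⊗ (1 ⊗ 7)) gives 11.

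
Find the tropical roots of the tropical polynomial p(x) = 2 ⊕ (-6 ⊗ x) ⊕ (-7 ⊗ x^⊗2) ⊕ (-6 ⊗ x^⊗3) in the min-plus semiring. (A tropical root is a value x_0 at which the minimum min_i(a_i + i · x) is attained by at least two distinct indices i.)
Roots: {-1, 1, 8}

Each tropical root is a break point of the lower envelope of the lines y = a_i + i · x (there are 4 lines, with slopes 0, 1, ..., 3). Only the lines that attain the minimum somewhere contribute to roots; other lines are dominated. Here the surviving (envelope) indices are i = 3, i = 2, i = 1, i = 0.
Intersections between consecutive envelope lines give the roots: for adjacent envelope indices i < j the intersection is x = (a_i − a_j) / (j − i). Reading off the sorted break points: {-1, 1, 8}.
Verification: at each break x_0, at least two indices attain the minimum of min_i(a_i + i · x_0).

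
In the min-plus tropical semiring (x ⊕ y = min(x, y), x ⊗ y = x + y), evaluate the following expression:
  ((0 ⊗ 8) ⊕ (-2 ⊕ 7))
((0 ⊗ 8) ⊕ (-2 ⊕ 7)) = -2

Expand innermost to outermost. Recall ⊕ takes the minimum of its arguments and ⊗ takes their sum. Working out the expression ((0 ⊗ 8) ⊕ (-2 ⊕ 7)) gives -2.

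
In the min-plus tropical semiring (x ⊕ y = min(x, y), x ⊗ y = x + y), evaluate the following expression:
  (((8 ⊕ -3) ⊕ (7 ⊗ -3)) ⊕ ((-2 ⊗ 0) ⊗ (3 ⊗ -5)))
(((8 ⊕ -3) ⊕ (7 ⊗ -3)) ⊕ ((-2 ⊗ 0) ⊗ (3 ⊗ -5))) = -4

Expand innermost to outermost. Recall ⊕ takes the minimum of its arguments and ⊗ takes their sum. Working out the expression (((8 ⊕ -3) ⊕ (7 ⊗ -3)) ⊕ ((-2 ⊗ 0) ⊗ (3 ⊗ -5))) gives -4.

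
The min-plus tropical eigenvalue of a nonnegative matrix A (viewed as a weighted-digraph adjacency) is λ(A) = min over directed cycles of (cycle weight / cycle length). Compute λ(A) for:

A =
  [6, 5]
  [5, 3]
λ(A) = 3

Enumerate directed cycles and compute their means (weight / length). Sample:
  cycle 0 → 0: weight = 6, length = 1, mean = 6/1 ≈ 6.000
  cycle 1 → 1: weight = 3, length = 1, mean = 3/1 ≈ 3.000
  cycle 0 → 1 → 0: weight = 10, length = 2, mean = 10/2 ≈ 5.000
  cycle 1 → 0 → 1: weight = 10, length = 2, mean = 10/2 ≈ 5.000
Minimum mean = 3.000, attained e.g. along the cycle 1 → 1 with weight 3 and length 1. So λ(A) = 3/1 = 3.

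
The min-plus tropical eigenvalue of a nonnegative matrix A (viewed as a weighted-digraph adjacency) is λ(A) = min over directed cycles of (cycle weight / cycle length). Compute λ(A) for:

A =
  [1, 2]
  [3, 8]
λ(A) = 1

Enumerate directed cycles and compute their means (weight / length). Sample:
  cycle 0 → 0: weight = 1, length = 1, mean = 1/1 ≈ 1.000
  cycle 1 → 1: weight = 8, length = 1, mean = 8/1 ≈ 8.000
  cycle 0 → 1 → 0: weight = 5, length = 2, mean = 5/2 ≈ 2.500
  cycle 1 → 0 → 1: weight = 5, length = 2, mean = 5/2 ≈ 2.500
Minimum mean = 1.000, attained e.g. along the cycle 0 → 0 with weight 1 and length 1. So λ(A) = 1/1 = 1.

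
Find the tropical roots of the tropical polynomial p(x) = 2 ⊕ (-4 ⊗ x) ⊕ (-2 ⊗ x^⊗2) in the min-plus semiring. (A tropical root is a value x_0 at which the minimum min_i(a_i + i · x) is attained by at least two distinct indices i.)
Roots: {-2, 6}

Each tropical root is a break point of the lower envelope of the lines y = a_i + i · x (there are 3 lines, with slopes 0, 1, ..., 2). Only the lines that attain the minimum somewhere contribute to roots; other lines are dominated. Here the surviving (envelope) indices are i = 2, i = 1, i = 0.
Intersections between consecutive envelope lines give the roots: for adjacent envelope indices i < j the intersection is x = (a_i − a_j) / (j − i). Reading off the sorted break points: {-2, 6}.
Verification: at each break x_0, at least two indices attain the minimum of min_i(a_i + i · x_0).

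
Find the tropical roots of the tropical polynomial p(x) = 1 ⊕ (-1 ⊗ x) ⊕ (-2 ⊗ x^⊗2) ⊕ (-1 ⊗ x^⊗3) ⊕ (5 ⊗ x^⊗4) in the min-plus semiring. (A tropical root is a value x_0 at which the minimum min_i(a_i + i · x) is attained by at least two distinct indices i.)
Roots: {-6, -1, 1, 2}

Each tropical root is a break point of the lower envelope of the lines y = a_i + i · x (there are 5 lines, with slopes 0, 1, ..., 4). Only the lines that attain the minimum somewhere contribute to roots; other lines are dominated. Here the surviving (envelope) indices are i = 4, i = 3, i = 2, i = 1, i = 0.
Intersections between consecutive envelope lines give the roots: for adjacent envelope indices i < j the intersection is x = (a_i − a_j) / (j − i). Reading off the sorted break points: {-6, -1, 1, 2}.
Verification: at each break x_0, at least two indices attain the minimum of min_i(a_i + i · x_0).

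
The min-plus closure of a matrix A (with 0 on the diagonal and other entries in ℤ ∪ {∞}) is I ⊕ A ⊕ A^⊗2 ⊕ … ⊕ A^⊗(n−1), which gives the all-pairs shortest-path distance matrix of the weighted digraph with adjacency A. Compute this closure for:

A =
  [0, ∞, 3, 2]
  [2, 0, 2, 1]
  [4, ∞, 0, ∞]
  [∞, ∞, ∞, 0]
Closure =
  [0, ∞, 3, 2]
  [2, 0, 2, 1]
  [4, ∞, 0, 6]
  [∞, ∞, ∞, 0]

This is the Floyd-Warshall all-pairs shortest-path computation. For each intermediate vertex k = 0, 1, …, 3, update dist[i][j] ← min(dist[i][j], dist[i][k] + dist[k][j]). The final matrix gives, for each (i, j), the minimum total weight of any directed path from i to j (possibly empty when i = j).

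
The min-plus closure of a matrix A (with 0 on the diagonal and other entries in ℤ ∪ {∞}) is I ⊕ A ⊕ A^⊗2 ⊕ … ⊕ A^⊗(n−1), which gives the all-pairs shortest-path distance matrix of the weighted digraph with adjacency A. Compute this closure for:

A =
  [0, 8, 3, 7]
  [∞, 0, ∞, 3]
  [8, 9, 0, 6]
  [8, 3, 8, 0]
Closure =
  [0, 8, 3, 7]
  [11, 0, 11, 3]
  [8, 9, 0, 6]
  [8, 3, 8, 0]

This is the Floyd-Warshall all-pairs shortest-path computation. For each intermediate vertex k = 0, 1, …, 3, update dist[i][j] ← min(dist[i][j], dist[i][k] + dist[k][j]). The final matrix gives, for each (i, j), the minimum total weight of any directed path from i to j (possibly empty when i = j).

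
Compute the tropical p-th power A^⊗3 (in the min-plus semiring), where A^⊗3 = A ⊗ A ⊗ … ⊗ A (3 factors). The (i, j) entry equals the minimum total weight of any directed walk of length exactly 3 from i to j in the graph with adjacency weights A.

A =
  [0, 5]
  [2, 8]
A^⊗3 =
  [0, 5]
  [2, 7]

Each entry (A^⊗3)_ij equals the minimum over all length-3 walks i = v_0 → v_1 → … → v_3 = j of Σ_t A[v_t][v_{t+1}]. For example, for (i, j) = (0, 1) we minimise over 4 possible intermediate vertex sequences; the minimum is 5, attained along the walk 0 → 0 → 0 → 1.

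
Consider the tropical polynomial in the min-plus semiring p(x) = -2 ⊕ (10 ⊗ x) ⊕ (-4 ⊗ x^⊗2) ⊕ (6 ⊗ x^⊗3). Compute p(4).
p(4) = -2

A tropical monomial a ⊗ x^⊗i evaluates to a + i · x. Evaluating each term at x = 4:
  Term 0 contributes -2 + 0 · 4 = -2
  Term 1 contributes 10 + 1 · 4 = 14
  Term 2 contributes -4 + 2 · 4 = 4
  Term 3 contributes 6 + 3 · 4 = 18
p(4) = ⊕ of these = min[-2, 14, 4, 18] = -2.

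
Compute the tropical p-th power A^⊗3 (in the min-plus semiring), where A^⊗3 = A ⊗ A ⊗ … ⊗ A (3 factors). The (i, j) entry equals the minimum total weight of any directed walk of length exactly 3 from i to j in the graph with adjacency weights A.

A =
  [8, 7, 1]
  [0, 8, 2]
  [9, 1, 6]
A^⊗3 =
  [2, 8, 4]
  [3, 2, 5]
  [7, 4, 2]

Each entry (A^⊗3)_ij equals the minimum over all length-3 walks i = v_0 → v_1 → … → v_3 = j of Σ_t A[v_t][v_{t+1}]. For example, for (i, j) = (0, 2) we minimise over 9 possible intermediate vertex sequences; the minimum is 4, attained along the walk 0 → 2 → 1 → 2.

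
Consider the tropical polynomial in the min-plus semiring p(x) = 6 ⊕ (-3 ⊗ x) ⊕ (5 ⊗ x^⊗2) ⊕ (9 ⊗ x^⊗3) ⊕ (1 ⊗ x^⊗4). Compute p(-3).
p(-3) = -11

A tropical monomial a ⊗ x^⊗i evaluates to a + i · x. Evaluating each term at x = -3:
  Term 0 contributes 6 + 0 · -3 = 6
  Term 1 contributes -3 + 1 · -3 = -6
  Term 2 contributes 5 + 2 · -3 = -1
  Term 3 contributes 9 + 3 · -3 = 0
  Term 4 contributes 1 + 4 · -3 = -11
p(-3) = ⊕ of these = min[6, -6, -1, 0, -11] = -11.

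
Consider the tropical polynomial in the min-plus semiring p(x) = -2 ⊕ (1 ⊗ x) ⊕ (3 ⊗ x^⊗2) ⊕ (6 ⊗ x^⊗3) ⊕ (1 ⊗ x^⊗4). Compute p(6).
p(6) = -2

A tropical monomial a ⊗ x^⊗i evaluates to a + i · x. Evaluating each term at x = 6:
  Term 0 contributes -2 + 0 · 6 = -2
  Term 1 contributes 1 + 1 · 6 = 7
  Term 2 contributes 3 + 2 · 6 = 15
  Term 3 contributes 6 + 3 · 6 = 24
  Term 4 contributes 1 + 4 · 6 = 25
p(6) = ⊕ of these = min[-2, 7, 15, 24, 25] = -2.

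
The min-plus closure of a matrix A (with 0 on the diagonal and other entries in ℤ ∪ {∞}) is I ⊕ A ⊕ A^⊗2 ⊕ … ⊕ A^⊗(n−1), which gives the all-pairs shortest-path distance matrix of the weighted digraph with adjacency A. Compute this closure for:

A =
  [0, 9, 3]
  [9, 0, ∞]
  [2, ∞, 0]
Closure =
  [0, 9, 3]
  [9, 0, 12]
  [2, 11, 0]

This is the Floyd-Warshall all-pairs shortest-path computation. For each intermediate vertex k = 0, 1, …, 2, update dist[i][j] ← min(dist[i][j], dist[i][k] + dist[k][j]). The final matrix gives, for each (i, j), the minimum total weight of any directed path from i to j (possibly empty when i = j).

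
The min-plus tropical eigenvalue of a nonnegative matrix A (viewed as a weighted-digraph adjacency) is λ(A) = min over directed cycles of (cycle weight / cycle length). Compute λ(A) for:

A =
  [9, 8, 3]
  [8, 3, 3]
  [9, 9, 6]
λ(A) = 3

Enumerate directed cycles and compute their means (weight / length). Sample:
  cycle 0 → 0: weight = 9, length = 1, mean = 9/1 ≈ 9.000
  cycle 1 → 1: weight = 3, length = 1, mean = 3/1 ≈ 3.000
  cycle 2 → 2: weight = 6, length = 1, mean = 6/1 ≈ 6.000
  cycle 0 → 1 → 0: weight = 16, length = 2, mean = 16/2 ≈ 8.000
  cycle 0 → 2 → 0: weight = 12, length = 2, mean = 12/2 ≈ 6.000
  cycle 1 → 0 → 1: weight = 16, length = 2, mean = 16/2 ≈ 8.000
Minimum mean = 3.000, attained e.g. along the cycle 1 → 1 with weight 3 and length 1. So λ(A) = 3/1 = 3.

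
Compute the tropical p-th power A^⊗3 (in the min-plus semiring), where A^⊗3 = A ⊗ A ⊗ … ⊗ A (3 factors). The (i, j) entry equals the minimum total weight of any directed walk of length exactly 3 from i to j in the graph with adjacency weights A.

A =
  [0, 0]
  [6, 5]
A^⊗3 =
  [0, 0]
  [6, 6]

Each entry (A^⊗3)_ij equals the minimum over all length-3 walks i = v_0 → v_1 → … → v_3 = j of Σ_t A[v_t][v_{t+1}]. For example, for (i, j) = (0, 1) we minimise over 4 possible intermediate vertex sequences; the minimum is 0, attained along the walk 0 → 0 → 0 → 1.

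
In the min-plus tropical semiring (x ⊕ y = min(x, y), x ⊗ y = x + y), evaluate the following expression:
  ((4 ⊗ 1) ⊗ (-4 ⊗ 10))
((4 ⊗ 1) ⊗ (-4 ⊗ 10)) = 11

Expand innermost to outermost. Recall ⊕ takes the minimum of its arguments and ⊗ takes their sum. Working out the expression ((4 ⊗ 1) ⊗ (-4 ⊗ 10)) gives 11.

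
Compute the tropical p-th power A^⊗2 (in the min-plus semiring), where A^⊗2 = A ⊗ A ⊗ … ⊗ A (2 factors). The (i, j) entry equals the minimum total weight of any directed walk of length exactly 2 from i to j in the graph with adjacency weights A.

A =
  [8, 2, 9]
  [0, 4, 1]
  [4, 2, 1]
A^⊗2 =
  [2, 6, 3]
  [4, 2, 2]
  [2, 3, 2]

Each entry (A^⊗2)_ij equals the minimum over all length-2 walks i = v_0 → v_1 → … → v_2 = j of Σ_t A[v_t][v_{t+1}]. For example, for (i, j) = (0, 2) we minimise over 3 possible intermediate vertex sequences; the minimum is 3, attained along the walk 0 → 1 → 2.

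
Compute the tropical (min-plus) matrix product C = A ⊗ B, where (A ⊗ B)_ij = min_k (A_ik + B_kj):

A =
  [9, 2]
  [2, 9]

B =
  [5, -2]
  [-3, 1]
A ⊗ B =
  [-1, 3]
  [6, 0]

Apply the min-plus product entry-by-entry:
  C[0][0] = min over k of (A[0][0] + B[0][0] = 9 + 5 = 14, A[0][1] + B[1][0] = 2 + -3 = -1) = -1 (attained at k = 1)
  C[0][1] = min over k of (A[0][0] + B[0][1] = 9 + -2 = 7, A[0][1] + B[1][1] = 2 + 1 = 3) = 3 (attained at k = 1)
  C[1][0] = min over k of (A[1][0] + B[0][0] = 2 + 5 = 7, A[1][1] + B[1][0] = 9 + -3 = 6) = 6 (attained at k = 1)
  C[1][1] = min over k of (A[1][0] + B[0][1] = 2 + -2 = 0, A[1][1] + B[1][1] = 9 + 1 = 10) = 0 (attained at k = 0)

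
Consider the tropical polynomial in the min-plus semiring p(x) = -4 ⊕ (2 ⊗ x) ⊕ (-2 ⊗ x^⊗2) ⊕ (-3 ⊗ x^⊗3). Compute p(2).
p(2) = -4

A tropical monomial a ⊗ x^⊗i evaluates to a + i · x. Evaluating each term at x = 2:
  Term 0 contributes -4 + 0 · 2 = -4
  Term 1 contributes 2 + 1 · 2 = 4
  Term 2 contributes -2 + 2 · 2 = 2
  Term 3 contributes -3 + 3 · 2 = 3
p(2) = ⊕ of these = min[-4, 4, 2, 3] = -4.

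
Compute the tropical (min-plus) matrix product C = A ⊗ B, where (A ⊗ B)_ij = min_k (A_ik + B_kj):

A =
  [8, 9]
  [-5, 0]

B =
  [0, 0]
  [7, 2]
A ⊗ B =
  [8, 8]
  [-5, -5]

Apply the min-plus product entry-by-entry:
  C[0][0] = min over k of (A[0][0] + B[0][0] = 8 + 0 = 8, A[0][1] + B[1][0] = 9 + 7 = 16) = 8 (attained at k = 0)
  C[0][1] = min over k of (A[0][0] + B[0][1] = 8 + 0 = 8, A[0][1] + B[1][1] = 9 + 2 = 11) = 8 (attained at k = 0)
  C[1][0] = min over k of (A[1][0] + B[0][0] = -5 + 0 = -5, A[1][1] + B[1][0] = 0 + 7 = 7) = -5 (attained at k = 0)
  C[1][1] = min over k of (A[1][0] + B[0][1] = -5 + 0 = -5, A[1][1] + B[1][1] = 0 + 2 = 2) = -5 (attained at k = 0)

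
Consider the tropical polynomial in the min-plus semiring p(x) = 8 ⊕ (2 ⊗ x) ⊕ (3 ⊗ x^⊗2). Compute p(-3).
p(-3) = -3

A tropical monomial a ⊗ x^⊗i evaluates to a + i · x. Evaluating each term at x = -3:
  Term 0 contributes 8 + 0 · -3 = 8
  Term 1 contributes 2 + 1 · -3 = -1
  Term 2 contributes 3 + 2 · -3 = -3
p(-3) = ⊕ of these = min[8, -1, -3] = -3.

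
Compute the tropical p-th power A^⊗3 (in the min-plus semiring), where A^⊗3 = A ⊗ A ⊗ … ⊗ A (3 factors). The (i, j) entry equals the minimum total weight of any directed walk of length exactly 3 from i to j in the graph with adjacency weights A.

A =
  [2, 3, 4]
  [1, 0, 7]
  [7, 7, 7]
A^⊗3 =
  [4, 3, 8]
  [1, 0, 5]
  [8, 7, 12]

Each entry (A^⊗3)_ij equals the minimum over all length-3 walks i = v_0 → v_1 → … → v_3 = j of Σ_t A[v_t][v_{t+1}]. For example, for (i, j) = (0, 2) we minimise over 9 possible intermediate vertex sequences; the minimum is 8, attained along the walk 0 → 0 → 0 → 2.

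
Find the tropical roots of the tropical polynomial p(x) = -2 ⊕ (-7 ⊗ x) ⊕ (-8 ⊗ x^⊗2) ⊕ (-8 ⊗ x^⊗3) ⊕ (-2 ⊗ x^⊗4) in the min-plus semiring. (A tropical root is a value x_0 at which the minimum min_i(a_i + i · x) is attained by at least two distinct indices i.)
Roots: {-6, 0, 1, 5}

Each tropical root is a break point of the lower envelope of the lines y = a_i + i · x (there are 5 lines, with slopes 0, 1, ..., 4). Only the lines that attain the minimum somewhere contribute to roots; other lines are dominated. Here the surviving (envelope) indices are i = 4, i = 3, i = 2, i = 1, i = 0.
Intersections between consecutive envelope lines give the roots: for adjacent envelope indices i < j the intersection is x = (a_i − a_j) / (j − i). Reading off the sorted break points: {-6, 0, 1, 5}.
Verification: at each break x_0, at least two indices attain the minimum of min_i(a_i + i · x_0).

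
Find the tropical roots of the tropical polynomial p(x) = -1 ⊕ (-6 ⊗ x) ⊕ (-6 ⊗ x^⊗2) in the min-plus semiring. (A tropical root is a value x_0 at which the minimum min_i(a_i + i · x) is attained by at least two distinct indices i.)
Roots: {0, 5}

Each tropical root is a break point of the lower envelope of the lines y = a_i + i · x (there are 3 lines, with slopes 0, 1, ..., 2). Only the lines that attain the minimum somewhere contribute to roots; other lines are dominated. Here the surviving (envelope) indices are i = 2, i = 1, i = 0.
Intersections between consecutive envelope lines give the roots: for adjacent envelope indices i < j the intersection is x = (a_i − a_j) / (j − i). Reading off the sorted break points: {0, 5}.
Verification: at each break x_0, at least two indices attain the minimum of min_i(a_i + i · x_0).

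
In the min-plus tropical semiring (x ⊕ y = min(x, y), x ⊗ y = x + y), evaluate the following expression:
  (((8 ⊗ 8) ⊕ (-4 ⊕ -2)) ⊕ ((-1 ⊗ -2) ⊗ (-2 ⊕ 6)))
(((8 ⊗ 8) ⊕ (-4 ⊕ -2)) ⊕ ((-1 ⊗ -2) ⊗ (-2 ⊕ 6))) = -5

Expand innermost to outermost. Recall ⊕ takes the minimum of its arguments and ⊗ takes their sum. Working out the expression (((8 ⊗ 8) ⊕ (-4 ⊕ -2)) ⊕ ((-1 ⊗ -2) ⊗ (-2 ⊕ 6))) gives -5.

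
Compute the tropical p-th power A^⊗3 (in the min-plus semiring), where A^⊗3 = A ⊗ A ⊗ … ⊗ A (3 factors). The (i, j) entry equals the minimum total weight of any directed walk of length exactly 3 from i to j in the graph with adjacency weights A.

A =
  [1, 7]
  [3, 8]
A^⊗3 =
  [3, 9]
  [5, 11]

Each entry (A^⊗3)_ij equals the minimum over all length-3 walks i = v_0 → v_1 → … → v_3 = j of Σ_t A[v_t][v_{t+1}]. For example, for (i, j) = (0, 1) we minimise over 4 possible intermediate vertex sequences; the minimum is 9, attained along the walk 0 → 0 → 0 → 1.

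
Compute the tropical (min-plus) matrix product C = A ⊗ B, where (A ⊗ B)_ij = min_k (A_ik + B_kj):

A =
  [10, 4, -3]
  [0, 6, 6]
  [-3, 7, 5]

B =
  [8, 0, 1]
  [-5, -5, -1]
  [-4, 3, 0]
A ⊗ B =
  [-7, -1, -3]
  [1, 0, 1]
  [1, -3, -2]

Apply the min-plus product entry-by-entry:
  C[0][0] = min over k of (A[0][0] + B[0][0] = 10 + 8 = 18, A[0][1] + B[1][0] = 4 + -5 = -1, A[0][2] + B[2][0] = -3 + -4 = -7) = -7 (attained at k = 2)
  C[0][1] = min over k of (A[0][0] + B[0][1] = 10 + 0 = 10, A[0][1] + B[1][1] = 4 + -5 = -1, A[0][2] + B[2][1] = -3 + 3 = 0) = -1 (attained at k = 1)
  C[0][2] = min over k of (A[0][0] + B[0][2] = 10 + 1 = 11, A[0][1] + B[1][2] = 4 + -1 = 3, A[0][2] + B[2][2] = -3 + 0 = -3) = -3 (attained at k = 2)
  C[1][0] = min over k of (A[1][0] + B[0][0] = 0 + 8 = 8, A[1][1] + B[1][0] = 6 + -5 = 1, A[1][2] + B[2][0] = 6 + -4 = 2) = 1 (attained at k = 1)
  C[1][1] = min over k of (A[1][0] + B[0][1] = 0 + 0 = 0, A[1][1] + B[1][1] = 6 + -5 = 1, A[1][2] + B[2][1] = 6 + 3 = 9) = 0 (attained at k = 0)
  C[1][2] = min over k of (A[1][0] + B[0][2] = 0 + 1 = 1, A[1][1] + B[1][2] = 6 + -1 = 5, A[1][2] + B[2][2] = 6 + 0 = 6) = 1 (attained at k = 0)
  C[2][0] = min over k of (A[2][0] + B[0][0] = -3 + 8 = 5, A[2][1] + B[1][0] = 7 + -5 = 2, A[2][2] + B[2][0] = 5 + -4 = 1) = 1 (attained at k = 2)
  C[2][1] = min over k of (A[2][0] + B[0][1] = -3 + 0 = -3, A[2][1] + B[1][1] = 7 + -5 = 2, A[2][2] + B[2][1] = 5 + 3 = 8) = -3 (attained at k = 0)
  C[2][2] = min over k of (A[2][0] + B[0][2] = -3 + 1 = -2, A[2][1] + B[1][2] = 7 + -1 = 6, A[2][2] + B[2][2] = 5 + 0 = 5) = -2 (attained at k = 0)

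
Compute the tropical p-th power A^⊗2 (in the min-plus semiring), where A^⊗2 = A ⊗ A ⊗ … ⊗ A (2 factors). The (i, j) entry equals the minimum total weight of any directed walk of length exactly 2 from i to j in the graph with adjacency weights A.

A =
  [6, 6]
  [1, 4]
A^⊗2 =
  [7, 10]
  [5, 7]

Each entry (A^⊗2)_ij equals the minimum over all length-2 walks i = v_0 → v_1 → … → v_2 = j of Σ_t A[v_t][v_{t+1}]. For example, for (i, j) = (0, 1) we minimise over 2 possible intermediate vertex sequences; the minimum is 10, attained along the walk 0 → 1 → 1.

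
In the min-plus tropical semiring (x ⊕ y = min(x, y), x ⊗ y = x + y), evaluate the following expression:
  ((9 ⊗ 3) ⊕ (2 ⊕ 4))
((9 ⊗ 3) ⊕ (2 ⊕ 4)) = 2

Expand innermost to outermost. Recall ⊕ takes the minimum of its arguments and ⊗ takes their sum. Working out the expression ((9 ⊗ 3) ⊕ (2 ⊕ 4)) gives 2.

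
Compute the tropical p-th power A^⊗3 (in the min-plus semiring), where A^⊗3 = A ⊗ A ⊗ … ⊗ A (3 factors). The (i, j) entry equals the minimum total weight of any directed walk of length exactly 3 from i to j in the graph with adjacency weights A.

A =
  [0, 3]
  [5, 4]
A^⊗3 =
  [0, 3]
  [5, 8]

Each entry (A^⊗3)_ij equals the minimum over all length-3 walks i = v_0 → v_1 → … → v_3 = j of Σ_t A[v_t][v_{t+1}]. For example, for (i, j) = (0, 1) we minimise over 4 possible intermediate vertex sequences; the minimum is 3, attained along the walk 0 → 0 → 0 → 1.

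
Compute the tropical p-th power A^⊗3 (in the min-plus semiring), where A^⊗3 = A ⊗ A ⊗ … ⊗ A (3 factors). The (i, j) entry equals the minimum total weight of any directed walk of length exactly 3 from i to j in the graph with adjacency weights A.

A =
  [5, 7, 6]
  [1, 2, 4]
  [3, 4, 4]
A^⊗3 =
  [10, 11, 13]
  [5, 6, 8]
  [7, 8, 10]

Each entry (A^⊗3)_ij equals the minimum over all length-3 walks i = v_0 → v_1 → … → v_3 = j of Σ_t A[v_t][v_{t+1}]. For example, for (i, j) = (0, 2) we minimise over 9 possible intermediate vertex sequences; the minimum is 13, attained along the walk 0 → 1 → 1 → 2.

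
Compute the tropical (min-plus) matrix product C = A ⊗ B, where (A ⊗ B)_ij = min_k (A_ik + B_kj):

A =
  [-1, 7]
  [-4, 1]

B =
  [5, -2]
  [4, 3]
A ⊗ B =
  [4, -3]
  [1, -6]

Apply the min-plus product entry-by-entry:
  C[0][0] = min over k of (A[0][0] + B[0][0] = -1 + 5 = 4, A[0][1] + B[1][0] = 7 + 4 = 11) = 4 (attained at k = 0)
  C[0][1] = min over k of (A[0][0] + B[0][1] = -1 + -2 = -3, A[0][1] + B[1][1] = 7 + 3 = 10) = -3 (attained at k = 0)
  C[1][0] = min over k of (A[1][0] + B[0][0] = -4 + 5 = 1, A[1][1] + B[1][0] = 1 + 4 = 5) = 1 (attained at k = 0)
  C[1][1] = min over k of (A[1][0] + B[0][1] = -4 + -2 = -6, A[1][1] + B[1][1] = 1 + 3 = 4) = -6 (attained at k = 0)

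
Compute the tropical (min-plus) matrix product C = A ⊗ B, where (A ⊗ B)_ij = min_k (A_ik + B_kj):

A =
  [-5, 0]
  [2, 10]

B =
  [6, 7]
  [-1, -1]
A ⊗ B =
  [-1, -1]
  [8, 9]

Apply the min-plus product entry-by-entry:
  C[0][0] = min over k of (A[0][0] + B[0][0] = -5 + 6 = 1, A[0][1] + B[1][0] = 0 + -1 = -1) = -1 (attained at k = 1)
  C[0][1] = min over k of (A[0][0] + B[0][1] = -5 + 7 = 2, A[0][1] + B[1][1] = 0 + -1 = -1) = -1 (attained at k = 1)
  C[1][0] = min over k of (A[1][0] + B[0][0] = 2 + 6 = 8, A[1][1] + B[1][0] = 10 + -1 = 9) = 8 (attained at k = 0)
  C[1][1] = min over k of (A[1][0] + B[0][1] = 2 + 7 = 9, A[1][1] + B[1][1] = 10 + -1 = 9) = 9 (attained at k = 0)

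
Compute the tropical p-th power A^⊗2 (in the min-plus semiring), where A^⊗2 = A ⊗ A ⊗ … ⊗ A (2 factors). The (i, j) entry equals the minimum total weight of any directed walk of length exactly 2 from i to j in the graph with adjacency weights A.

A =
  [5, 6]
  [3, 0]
A^⊗2 =
  [9, 6]
  [3, 0]

Each entry (A^⊗2)_ij equals the minimum over all length-2 walks i = v_0 → v_1 → … → v_2 = j of Σ_t A[v_t][v_{t+1}]. For example, for (i, j) = (0, 1) we minimise over 2 possible intermediate vertex sequences; the minimum is 6, attained along the walk 0 → 1 → 1.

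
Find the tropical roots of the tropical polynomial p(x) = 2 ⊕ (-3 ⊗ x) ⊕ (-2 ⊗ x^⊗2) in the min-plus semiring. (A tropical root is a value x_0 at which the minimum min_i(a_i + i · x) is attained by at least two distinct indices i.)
Roots: {-1, 5}

Each tropical root is a break point of the lower envelope of the lines y = a_i + i · x (there are 3 lines, with slopes 0, 1, ..., 2). Only the lines that attain the minimum somewhere contribute to roots; other lines are dominated. Here the surviving (envelope) indices are i = 2, i = 1, i = 0.
Intersections between consecutive envelope lines give the roots: for adjacent envelope indices i < j the intersection is x = (a_i − a_j) / (j − i). Reading off the sorted break points: {-1, 5}.
Verification: at each break x_0, at least two indices attain the minimum of min_i(a_i + i · x_0).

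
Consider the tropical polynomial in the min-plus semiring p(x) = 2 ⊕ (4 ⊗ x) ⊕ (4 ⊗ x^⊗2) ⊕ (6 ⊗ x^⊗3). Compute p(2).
p(2) = 2

A tropical monomial a ⊗ x^⊗i evaluates to a + i · x. Evaluating each term at x = 2:
  Term 0 contributes 2 + 0 · 2 = 2
  Term 1 contributes 4 + 1 · 2 = 6
  Term 2 contributes 4 + 2 · 2 = 8
  Term 3 contributes 6 + 3 · 2 = 12
p(2) = ⊕ of these = min[2, 6, 8, 12] = 2.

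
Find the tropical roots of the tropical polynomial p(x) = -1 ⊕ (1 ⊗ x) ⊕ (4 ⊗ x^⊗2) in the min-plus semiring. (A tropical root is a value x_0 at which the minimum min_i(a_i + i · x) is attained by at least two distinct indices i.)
Roots: {-3, -2}

Each tropical root is a break point of the lower envelope of the lines y = a_i + i · x (there are 3 lines, with slopes 0, 1, ..., 2). Only the lines that attain the minimum somewhere contribute to roots; other lines are dominated. Here the surviving (envelope) indices are i = 2, i = 1, i = 0.
Intersections between consecutive envelope lines give the roots: for adjacent envelope indices i < j the intersection is x = (a_i − a_j) / (j − i). Reading off the sorted break points: {-3, -2}.
Verification: at each break x_0, at least two indices attain the minimum of min_i(a_i + i · x_0).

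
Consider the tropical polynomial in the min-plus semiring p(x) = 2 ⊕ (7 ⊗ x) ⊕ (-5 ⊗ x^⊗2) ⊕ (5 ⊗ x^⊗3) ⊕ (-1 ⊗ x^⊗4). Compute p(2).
p(2) = -1

A tropical monomial a ⊗ x^⊗i evaluates to a + i · x. Evaluating each term at x = 2:
  Term 0 contributes 2 + 0 · 2 = 2
  Term 1 contributes 7 + 1 · 2 = 9
  Term 2 contributes -5 + 2 · 2 = -1
  Term 3 contributes 5 + 3 · 2 = 11
  Term 4 contributes -1 + 4 · 2 = 7
p(2) = ⊕ of these = min[2, 9, -1, 11, 7] = -1.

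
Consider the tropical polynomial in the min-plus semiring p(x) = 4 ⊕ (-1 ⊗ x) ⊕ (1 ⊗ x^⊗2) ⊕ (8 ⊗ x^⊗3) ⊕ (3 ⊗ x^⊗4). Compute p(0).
p(0) = -1

A tropical monomial a ⊗ x^⊗i evaluates to a + i · x. Evaluating each term at x = 0:
  Term 0 contributes 4 + 0 · 0 = 4
  Term 1 contributes -1 + 1 · 0 = -1
  Term 2 contributes 1 + 2 · 0 = 1
  Term 3 contributes 8 + 3 · 0 = 8
  Term 4 contributes 3 + 4 · 0 = 3
p(0) = ⊕ of these = min[4, -1, 1, 8, 3] = -1.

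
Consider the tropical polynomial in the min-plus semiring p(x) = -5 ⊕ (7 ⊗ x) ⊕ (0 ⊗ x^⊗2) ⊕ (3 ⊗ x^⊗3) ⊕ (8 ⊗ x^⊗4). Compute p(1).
p(1) = -5

A tropical monomial a ⊗ x^⊗i evaluates to a + i · x. Evaluating each term at x = 1:
  Term 0 contributes -5 + 0 · 1 = -5
  Term 1 contributes 7 + 1 · 1 = 8
  Term 2 contributes 0 + 2 · 1 = 2
  Term 3 contributes 3 + 3 · 1 = 6
  Term 4 contributes 8 + 4 · 1 = 12
p(1) = ⊕ of these = min[-5, 8, 2, 6, 12] = -5.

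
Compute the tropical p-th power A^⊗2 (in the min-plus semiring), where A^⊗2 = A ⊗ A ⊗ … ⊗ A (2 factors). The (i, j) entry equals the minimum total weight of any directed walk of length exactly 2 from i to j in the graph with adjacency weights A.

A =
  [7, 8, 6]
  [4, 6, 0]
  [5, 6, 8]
A^⊗2 =
  [11, 12, 8]
  [5, 6, 6]
  [10, 12, 6]

Each entry (A^⊗2)_ij equals the minimum over all length-2 walks i = v_0 → v_1 → … → v_2 = j of Σ_t A[v_t][v_{t+1}]. For example, for (i, j) = (0, 2) we minimise over 3 possible intermediate vertex sequences; the minimum is 8, attained along the walk 0 → 1 → 2.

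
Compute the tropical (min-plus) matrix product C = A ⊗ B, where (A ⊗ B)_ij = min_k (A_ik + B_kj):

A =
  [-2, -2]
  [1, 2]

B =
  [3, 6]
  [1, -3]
A ⊗ B =
  [-1, -5]
  [3, -1]

Apply the min-plus product entry-by-entry:
  C[0][0] = min over k of (A[0][0] + B[0][0] = -2 + 3 = 1, A[0][1] + B[1][0] = -2 + 1 = -1) = -1 (attained at k = 1)
  C[0][1] = min over k of (A[0][0] + B[0][1] = -2 + 6 = 4, A[0][1] + B[1][1] = -2 + -3 = -5) = -5 (attained at k = 1)
  C[1][0] = min over k of (A[1][0] + B[0][0] = 1 + 3 = 4, A[1][1] + B[1][0] = 2 + 1 = 3) = 3 (attained at k = 1)
  C[1][1] = min over k of (A[1][0] + B[0][1] = 1 + 6 = 7, A[1][1] + B[1][1] = 2 + -3 = -1) = -1 (attained at k = 1)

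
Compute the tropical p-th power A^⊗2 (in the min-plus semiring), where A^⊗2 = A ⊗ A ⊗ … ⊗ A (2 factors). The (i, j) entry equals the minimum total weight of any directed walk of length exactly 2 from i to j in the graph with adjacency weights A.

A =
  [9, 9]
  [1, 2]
A^⊗2 =
  [10, 11]
  [3, 4]

Each entry (A^⊗2)_ij equals the minimum over all length-2 walks i = v_0 → v_1 → … → v_2 = j of Σ_t A[v_t][v_{t+1}]. For example, for (i, j) = (0, 1) we minimise over 2 possible intermediate vertex sequences; the minimum is 11, attained along the walk 0 → 1 → 1.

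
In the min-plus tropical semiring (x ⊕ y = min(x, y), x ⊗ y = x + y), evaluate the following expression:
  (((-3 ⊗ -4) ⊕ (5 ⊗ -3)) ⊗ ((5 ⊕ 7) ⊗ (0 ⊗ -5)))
(((-3 ⊗ -4) ⊕ (5 ⊗ -3)) ⊗ ((5 ⊕ 7) ⊗ (0 ⊗ -5))) = -7

Expand innermost to outermost. Recall ⊕ takes the minimum of its arguments and ⊗ takes their sum. Working out the expression (((-3 ⊗ -4) ⊕ (5 ⊗ -3)) ⊗ ((5 ⊕ 7) ⊗ (0 ⊗ -5))) gives -7.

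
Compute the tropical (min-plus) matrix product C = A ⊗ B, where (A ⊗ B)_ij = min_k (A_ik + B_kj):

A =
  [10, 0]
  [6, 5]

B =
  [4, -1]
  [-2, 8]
A ⊗ B =
  [-2, 8]
  [3, 5]

Apply the min-plus product entry-by-entry:
  C[0][0] = min over k of (A[0][0] + B[0][0] = 10 + 4 = 14, A[0][1] + B[1][0] = 0 + -2 = -2) = -2 (attained at k = 1)
  C[0][1] = min over k of (A[0][0] + B[0][1] = 10 + -1 = 9, A[0][1] + B[1][1] = 0 + 8 = 8) = 8 (attained at k = 1)
  C[1][0] = min over k of (A[1][0] + B[0][0] = 6 + 4 = 10, A[1][1] + B[1][0] = 5 + -2 = 3) = 3 (attained at k = 1)
  C[1][1] = min over k of (A[1][0] + B[0][1] = 6 + -1 = 5, A[1][1] + B[1][1] = 5 + 8 = 13) = 5 (attained at k = 0)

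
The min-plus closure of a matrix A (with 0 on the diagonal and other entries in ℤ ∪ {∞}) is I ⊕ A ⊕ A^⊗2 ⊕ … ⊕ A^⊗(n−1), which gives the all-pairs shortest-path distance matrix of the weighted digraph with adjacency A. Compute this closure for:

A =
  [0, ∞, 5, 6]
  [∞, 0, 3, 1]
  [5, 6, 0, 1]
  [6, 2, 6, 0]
Closure =
  [0, 8, 5, 6]
  [7, 0, 3, 1]
  [5, 3, 0, 1]
  [6, 2, 5, 0]

This is the Floyd-Warshall all-pairs shortest-path computation. For each intermediate vertex k = 0, 1, …, 3, update dist[i][j] ← min(dist[i][j], dist[i][k] + dist[k][j]). The final matrix gives, for each (i, j), the minimum total weight of any directed path from i to j (possibly empty when i = j).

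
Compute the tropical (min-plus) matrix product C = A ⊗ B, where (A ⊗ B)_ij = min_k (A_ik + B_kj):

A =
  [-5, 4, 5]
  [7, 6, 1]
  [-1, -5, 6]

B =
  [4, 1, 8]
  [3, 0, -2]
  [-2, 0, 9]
A ⊗ B =
  [-1, -4, 2]
  [-1, 1, 4]
  [-2, -5, -7]

Apply the min-plus product entry-by-entry:
  C[0][0] = min over k of (A[0][0] + B[0][0] = -5 + 4 = -1, A[0][1] + B[1][0] = 4 + 3 = 7, A[0][2] + B[2][0] = 5 + -2 = 3) = -1 (attained at k = 0)
  C[0][1] = min over k of (A[0][0] + B[0][1] = -5 + 1 = -4, A[0][1] + B[1][1] = 4 + 0 = 4, A[0][2] + B[2][1] = 5 + 0 = 5) = -4 (attained at k = 0)
  C[0][2] = min over k of (A[0][0] + B[0][2] = -5 + 8 = 3, A[0][1] + B[1][2] = 4 + -2 = 2, A[0][2] + B[2][2] = 5 + 9 = 14) = 2 (attained at k = 1)
  C[1][0] = min over k of (A[1][0] + B[0][0] = 7 + 4 = 11, A[1][1] + B[1][0] = 6 + 3 = 9, A[1][2] + B[2][0] = 1 + -2 = -1) = -1 (attained at k = 2)
  C[1][1] = min over k of (A[1][0] + B[0][1] = 7 + 1 = 8, A[1][1] + B[1][1] = 6 + 0 = 6, A[1][2] + B[2][1] = 1 + 0 = 1) = 1 (attained at k = 2)
  C[1][2] = min over k of (A[1][0] + B[0][2] = 7 + 8 = 15, A[1][1] + B[1][2] = 6 + -2 = 4, A[1][2] + B[2][2] = 1 + 9 = 10) = 4 (attained at k = 1)
  C[2][0] = min over k of (A[2][0] + B[0][0] = -1 + 4 = 3, A[2][1] + B[1][0] = -5 + 3 = -2, A[2][2] + B[2][0] = 6 + -2 = 4) = -2 (attained at k = 1)
  C[2][1] = min over k of (A[2][0] + B[0][1] = -1 + 1 = 0, A[2][1] + B[1][1] = -5 + 0 = -5, A[2][2] + B[2][1] = 6 + 0 = 6) = -5 (attained at k = 1)
  C[2][2] = min over k of (A[2][0] + B[0][2] = -1 + 8 = 7, A[2][1] + B[1][2] = -5 + -2 = -7, A[2][2] + B[2][2] = 6 + 9 = 15) = -7 (attained at k = 1)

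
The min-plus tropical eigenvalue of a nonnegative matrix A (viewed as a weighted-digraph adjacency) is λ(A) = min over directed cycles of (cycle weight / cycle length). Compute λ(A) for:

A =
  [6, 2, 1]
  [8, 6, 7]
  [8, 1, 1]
λ(A) = 1

Enumerate directed cycles and compute their means (weight / length). Sample:
  cycle 0 → 0: weight = 6, length = 1, mean = 6/1 ≈ 6.000
  cycle 1 → 1: weight = 6, length = 1, mean = 6/1 ≈ 6.000
  cycle 2 → 2: weight = 1, length = 1, mean = 1/1 ≈ 1.000
  cycle 0 → 1 → 0: weight = 10, length = 2, mean = 10/2 ≈ 5.000
  cycle 0 → 2 → 0: weight = 9, length = 2, mean = 9/2 ≈ 4.500
  cycle 1 → 0 → 1: weight = 10, length = 2, mean = 10/2 ≈ 5.000
Minimum mean = 1.000, attained e.g. along the cycle 2 → 2 with weight 1 and length 1. So λ(A) = 1/1 = 1.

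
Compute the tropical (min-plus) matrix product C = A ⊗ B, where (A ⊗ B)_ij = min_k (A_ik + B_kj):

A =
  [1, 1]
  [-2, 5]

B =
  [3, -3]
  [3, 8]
A ⊗ B =
  [4, -2]
  [1, -5]

Apply the min-plus product entry-by-entry:
  C[0][0] = min over k of (A[0][0] + B[0][0] = 1 + 3 = 4, A[0][1] + B[1][0] = 1 + 3 = 4) = 4 (attained at k = 0)
  C[0][1] = min over k of (A[0][0] + B[0][1] = 1 + -3 = -2, A[0][1] + B[1][1] = 1 + 8 = 9) = -2 (attained at k = 0)
  C[1][0] = min over k of (A[1][0] + B[0][0] = -2 + 3 = 1, A[1][1] + B[1][0] = 5 + 3 = 8) = 1 (attained at k = 0)
  C[1][1] = min over k of (A[1][0] + B[0][1] = -2 + -3 = -5, A[1][1] + B[1][1] = 5 + 8 = 13) = -5 (attained at k = 0)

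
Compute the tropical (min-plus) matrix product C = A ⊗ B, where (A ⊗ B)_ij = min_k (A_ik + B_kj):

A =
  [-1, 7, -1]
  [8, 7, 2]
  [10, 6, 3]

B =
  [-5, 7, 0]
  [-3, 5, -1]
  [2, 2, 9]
A ⊗ B =
  [-6, 1, -1]
  [3, 4, 6]
  [3, 5, 5]

Apply the min-plus product entry-by-entry:
  C[0][0] = min over k of (A[0][0] + B[0][0] = -1 + -5 = -6, A[0][1] + B[1][0] = 7 + -3 = 4, A[0][2] + B[2][0] = -1 + 2 = 1) = -6 (attained at k = 0)
  C[0][1] = min over k of (A[0][0] + B[0][1] = -1 + 7 = 6, A[0][1] + B[1][1] = 7 + 5 = 12, A[0][2] + B[2][1] = -1 + 2 = 1) = 1 (attained at k = 2)
  C[0][2] = min over k of (A[0][0] + B[0][2] = -1 + 0 = -1, A[0][1] + B[1][2] = 7 + -1 = 6, A[0][2] + B[2][2] = -1 + 9 = 8) = -1 (attained at k = 0)
  C[1][0] = min over k of (A[1][0] + B[0][0] = 8 + -5 = 3, A[1][1] + B[1][0] = 7 + -3 = 4, A[1][2] + B[2][0] = 2 + 2 = 4) = 3 (attained at k = 0)
  C[1][1] = min over k of (A[1][0] + B[0][1] = 8 + 7 = 15, A[1][1] + B[1][1] = 7 + 5 = 12, A[1][2] + B[2][1] = 2 + 2 = 4) = 4 (attained at k = 2)
  C[1][2] = min over k of (A[1][0] + B[0][2] = 8 + 0 = 8, A[1][1] + B[1][2] = 7 + -1 = 6, A[1][2] + B[2][2] = 2 + 9 = 11) = 6 (attained at k = 1)
  C[2][0] = min over k of (A[2][0] + B[0][0] = 10 + -5 = 5, A[2][1] + B[1][0] = 6 + -3 = 3, A[2][2] + B[2][0] = 3 + 2 = 5) = 3 (attained at k = 1)
  C[2][1] = min over k of (A[2][0] + B[0][1] = 10 + 7 = 17, A[2][1] + B[1][1] = 6 + 5 = 11, A[2][2] + B[2][1] = 3 + 2 = 5) = 5 (attained at k = 2)
  C[2][2] = min over k of (A[2][0] + B[0][2] = 10 + 0 = 10, A[2][1] + B[1][2] = 6 + -1 = 5, A[2][2] + B[2][2] = 3 + 9 = 12) = 5 (attained at k = 1)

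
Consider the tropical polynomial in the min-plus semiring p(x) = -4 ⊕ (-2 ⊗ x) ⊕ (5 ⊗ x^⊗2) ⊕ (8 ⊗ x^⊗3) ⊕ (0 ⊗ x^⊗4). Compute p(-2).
p(-2) = -8

A tropical monomial a ⊗ x^⊗i evaluates to a + i · x. Evaluating each term at x = -2:
  Term 0 contributes -4 + 0 · -2 = -4
  Term 1 contributes -2 + 1 · -2 = -4
  Term 2 contributes 5 + 2 · -2 = 1
  Term 3 contributes 8 + 3 · -2 = 2
  Term 4 contributes 0 + 4 · -2 = -8
p(-2) = ⊕ of these = min[-4, -4, 1, 2, -8] = -8.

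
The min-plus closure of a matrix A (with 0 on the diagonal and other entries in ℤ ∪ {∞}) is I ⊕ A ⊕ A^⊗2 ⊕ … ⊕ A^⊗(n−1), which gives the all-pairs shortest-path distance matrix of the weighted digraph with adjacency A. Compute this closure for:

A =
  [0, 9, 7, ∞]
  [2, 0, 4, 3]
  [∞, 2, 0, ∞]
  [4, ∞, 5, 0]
Closure =
  [0, 9, 7, 12]
  [2, 0, 4, 3]
  [4, 2, 0, 5]
  [4, 7, 5, 0]

This is the Floyd-Warshall all-pairs shortest-path computation. For each intermediate vertex k = 0, 1, …, 3, update dist[i][j] ← min(dist[i][j], dist[i][k] + dist[k][j]). The final matrix gives, for each (i, j), the minimum total weight of any directed path from i to j (possibly empty when i = j).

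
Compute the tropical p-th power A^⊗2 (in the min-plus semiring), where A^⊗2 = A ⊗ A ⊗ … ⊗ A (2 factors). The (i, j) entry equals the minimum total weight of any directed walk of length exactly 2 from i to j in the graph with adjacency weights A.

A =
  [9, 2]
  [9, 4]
A^⊗2 =
  [11, 6]
  [13, 8]

Each entry (A^⊗2)_ij equals the minimum over all length-2 walks i = v_0 → v_1 → … → v_2 = j of Σ_t A[v_t][v_{t+1}]. For example, for (i, j) = (0, 1) we minimise over 2 possible intermediate vertex sequences; the minimum is 6, attained along the walk 0 → 1 → 1.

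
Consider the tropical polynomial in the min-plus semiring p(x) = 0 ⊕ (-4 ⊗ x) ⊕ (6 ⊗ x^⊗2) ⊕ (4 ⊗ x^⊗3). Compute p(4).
p(4) = 0

A tropical monomial a ⊗ x^⊗i evaluates to a + i · x. Evaluating each term at x = 4:
  Term 0 contributes 0 + 0 · 4 = 0
  Term 1 contributes -4 + 1 · 4 = 0
  Term 2 contributes 6 + 2 · 4 = 14
  Term 3 contributes 4 + 3 · 4 = 16
p(4) = ⊕ of these = min[0, 0, 14, 16] = 0.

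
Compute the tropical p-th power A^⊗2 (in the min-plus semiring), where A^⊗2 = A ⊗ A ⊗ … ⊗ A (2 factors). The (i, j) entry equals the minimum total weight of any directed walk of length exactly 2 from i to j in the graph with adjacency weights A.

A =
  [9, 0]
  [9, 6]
A^⊗2 =
  [9, 6]
  [15, 9]

Each entry (A^⊗2)_ij equals the minimum over all length-2 walks i = v_0 → v_1 → … → v_2 = j of Σ_t A[v_t][v_{t+1}]. For example, for (i, j) = (0, 1) we minimise over 2 possible intermediate vertex sequences; the minimum is 6, attained along the walk 0 → 1 → 1.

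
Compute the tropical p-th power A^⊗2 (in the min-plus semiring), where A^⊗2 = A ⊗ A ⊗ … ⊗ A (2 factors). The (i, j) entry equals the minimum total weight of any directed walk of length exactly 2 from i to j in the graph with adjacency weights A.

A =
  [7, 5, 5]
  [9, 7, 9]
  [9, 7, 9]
A^⊗2 =
  [14, 12, 12]
  [16, 14, 14]
  [16, 14, 14]

Each entry (A^⊗2)_ij equals the minimum over all length-2 walks i = v_0 → v_1 → … → v_2 = j of Σ_t A[v_t][v_{t+1}]. For example, for (i, j) = (0, 2) we minimise over 3 possible intermediate vertex sequences; the minimum is 12, attained along the walk 0 → 0 → 2.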